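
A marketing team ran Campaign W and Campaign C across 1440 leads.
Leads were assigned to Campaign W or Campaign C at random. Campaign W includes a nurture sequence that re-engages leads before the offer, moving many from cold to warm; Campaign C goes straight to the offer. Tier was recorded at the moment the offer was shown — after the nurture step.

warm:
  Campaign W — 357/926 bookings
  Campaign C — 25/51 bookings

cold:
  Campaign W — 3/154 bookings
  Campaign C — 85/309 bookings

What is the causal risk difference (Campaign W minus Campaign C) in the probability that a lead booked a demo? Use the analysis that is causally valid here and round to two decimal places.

+0.03

Because the campaign influences engagement tier, engagement tier is a post-treatment mediator, not a confounder. Stratifying on it would bias the estimate; the causal effect is the crude pooled difference.
The causal difference is the pooled difference: 0.333 − 0.306 = +0.028.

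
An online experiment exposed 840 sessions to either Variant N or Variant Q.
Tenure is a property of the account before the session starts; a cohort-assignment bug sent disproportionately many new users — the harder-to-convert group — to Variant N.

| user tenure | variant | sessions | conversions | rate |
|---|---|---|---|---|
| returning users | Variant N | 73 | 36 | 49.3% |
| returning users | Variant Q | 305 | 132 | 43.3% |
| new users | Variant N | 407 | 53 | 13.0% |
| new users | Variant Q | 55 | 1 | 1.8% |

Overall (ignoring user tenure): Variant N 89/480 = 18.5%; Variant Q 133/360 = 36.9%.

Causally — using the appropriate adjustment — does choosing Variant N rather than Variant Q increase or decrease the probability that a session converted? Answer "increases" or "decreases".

increases

Variant N is higher inside every user tenure stratum but Variant Q is higher in aggregate. Whether to stratify depends on how user tenure relates to the variant.
User tenure is set before the variant has any effect — it is not caused by the variant — and it independently drives the outcome. That makes it a confounder, so the causal comparison is within user tenure levels.
Within each level — returning users: 49.3% vs 43.3%; new users: 13.0% vs 1.8% — Variant N is higher every time.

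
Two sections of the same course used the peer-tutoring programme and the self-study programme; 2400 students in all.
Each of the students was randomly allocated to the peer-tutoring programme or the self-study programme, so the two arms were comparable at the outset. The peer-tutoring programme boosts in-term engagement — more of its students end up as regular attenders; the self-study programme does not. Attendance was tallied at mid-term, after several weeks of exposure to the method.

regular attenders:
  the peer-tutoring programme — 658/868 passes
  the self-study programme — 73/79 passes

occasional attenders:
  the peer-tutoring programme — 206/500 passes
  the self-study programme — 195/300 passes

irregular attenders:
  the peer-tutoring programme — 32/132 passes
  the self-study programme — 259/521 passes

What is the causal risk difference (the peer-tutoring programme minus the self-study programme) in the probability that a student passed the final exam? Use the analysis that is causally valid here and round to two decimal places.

Mid-term attendance here is a post-treatment variable shaped by the teaching method; conditioning on it would introduce bias rather than remove it. The overall comparison is the causal one.
The causal difference is the pooled difference: 0.597 − 0.586 = +0.012.

+0.01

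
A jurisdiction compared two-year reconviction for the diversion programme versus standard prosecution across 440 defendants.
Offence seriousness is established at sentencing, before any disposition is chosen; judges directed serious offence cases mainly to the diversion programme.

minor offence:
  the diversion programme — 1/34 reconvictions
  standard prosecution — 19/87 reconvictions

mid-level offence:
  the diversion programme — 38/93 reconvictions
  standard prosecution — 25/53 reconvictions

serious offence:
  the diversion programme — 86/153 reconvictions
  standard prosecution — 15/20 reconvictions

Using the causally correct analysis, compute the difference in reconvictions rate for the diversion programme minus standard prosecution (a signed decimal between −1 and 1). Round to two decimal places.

Since offence seriousness is a pre-existing factor (not a product of the disposition) and it affects the outcome on its own, it is a confounder. The stratified rates, not the pooled rate, identify the causal effect.
Adjusting over the population distribution of offence seriousness: 0.275·(0.029−0.218) + 0.332·(0.409−0.472) + 0.393·(0.562−0.750) = -0.147.

-0.15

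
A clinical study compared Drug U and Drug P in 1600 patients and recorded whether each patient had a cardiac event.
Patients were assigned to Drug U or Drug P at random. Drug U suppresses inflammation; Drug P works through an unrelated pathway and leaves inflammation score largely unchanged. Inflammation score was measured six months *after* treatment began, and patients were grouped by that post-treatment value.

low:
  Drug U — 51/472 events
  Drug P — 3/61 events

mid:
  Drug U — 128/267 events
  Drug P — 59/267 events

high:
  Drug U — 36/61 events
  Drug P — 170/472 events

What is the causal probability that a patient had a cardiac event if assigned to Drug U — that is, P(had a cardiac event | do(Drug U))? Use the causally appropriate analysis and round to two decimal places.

0.27

Stratifying would compare drugs among patients the drugs themselves sorted into inflammation score groups — a form of selection on an intermediate. The unconditioned pooled rates give the total causal effect.
So P(outcome | do(Drug U)) is just the pooled rate for Drug U: 215/800 = 0.269.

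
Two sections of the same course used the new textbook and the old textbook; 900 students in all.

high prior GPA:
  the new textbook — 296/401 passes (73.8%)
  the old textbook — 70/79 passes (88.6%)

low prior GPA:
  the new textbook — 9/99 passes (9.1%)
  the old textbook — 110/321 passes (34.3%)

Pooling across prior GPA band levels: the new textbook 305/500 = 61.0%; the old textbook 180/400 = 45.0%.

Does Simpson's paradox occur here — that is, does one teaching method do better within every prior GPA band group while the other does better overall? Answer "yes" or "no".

Within each prior GPA band level (high prior GPA 73.8% vs 88.6%; low prior GPA 9.1% vs 34.3%), the old textbook has the higher rate every time. Pooled: 61.0% vs 45.0% — the new textbook has the higher rate overall. The two comparisons disagree.

yes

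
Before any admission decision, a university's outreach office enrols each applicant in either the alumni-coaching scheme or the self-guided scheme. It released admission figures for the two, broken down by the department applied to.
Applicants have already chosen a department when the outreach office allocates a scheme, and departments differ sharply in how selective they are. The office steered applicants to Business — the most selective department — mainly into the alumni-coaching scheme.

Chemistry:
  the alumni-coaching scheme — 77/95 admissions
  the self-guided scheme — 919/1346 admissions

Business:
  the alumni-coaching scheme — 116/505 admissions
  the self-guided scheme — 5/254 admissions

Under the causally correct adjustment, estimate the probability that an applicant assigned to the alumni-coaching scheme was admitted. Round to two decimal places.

Department is set before the outreach scheme has any effect — it is not caused by the outreach scheme — and it independently drives the outcome. That makes it a confounder, so the causal comparison is within department levels.
Standardising the alumni-coaching scheme to the population department mix: 0.655·77/95 + 0.345·116/505 = 0.610.

0.61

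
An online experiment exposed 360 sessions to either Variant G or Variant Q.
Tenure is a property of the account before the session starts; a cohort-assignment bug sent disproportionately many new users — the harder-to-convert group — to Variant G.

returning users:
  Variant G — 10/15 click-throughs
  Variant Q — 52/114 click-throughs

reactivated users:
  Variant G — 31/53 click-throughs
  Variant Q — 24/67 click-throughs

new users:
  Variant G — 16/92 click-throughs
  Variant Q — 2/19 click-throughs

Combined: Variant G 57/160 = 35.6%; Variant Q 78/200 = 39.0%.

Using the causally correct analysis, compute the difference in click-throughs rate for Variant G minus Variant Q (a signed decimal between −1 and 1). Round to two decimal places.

+0.17

User tenure differs across variants for reasons unrelated to any effect of the variant itself, and it separately predicts the outcome — a classic confounder. We must compare within user tenure levels.
Adjusting over the population distribution of user tenure: 0.358·(0.667−0.456) + 0.333·(0.585−0.358) + 0.308·(0.174−0.105) = +0.172.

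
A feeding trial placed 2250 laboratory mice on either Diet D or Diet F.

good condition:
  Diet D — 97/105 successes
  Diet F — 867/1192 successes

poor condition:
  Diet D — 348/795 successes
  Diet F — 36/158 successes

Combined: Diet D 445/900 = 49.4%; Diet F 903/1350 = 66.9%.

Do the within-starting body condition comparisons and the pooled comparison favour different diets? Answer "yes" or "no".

yes

Within each starting body condition level (good condition 92.4% vs 72.7%; poor condition 43.8% vs 22.8%), Diet D has the higher rate every time. Pooled: 49.4% vs 66.9% — Diet F has the higher rate overall. The two comparisons disagree.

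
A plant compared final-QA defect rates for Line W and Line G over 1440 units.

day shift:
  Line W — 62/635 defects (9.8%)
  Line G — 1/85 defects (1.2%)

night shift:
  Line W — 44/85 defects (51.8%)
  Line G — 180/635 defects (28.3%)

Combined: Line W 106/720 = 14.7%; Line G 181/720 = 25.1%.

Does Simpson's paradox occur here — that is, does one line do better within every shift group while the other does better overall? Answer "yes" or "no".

Within each shift level (day shift 9.8% vs 1.2%; night shift 51.8% vs 28.3%), Line G has the lower rate every time. Pooled: 14.7% vs 25.1% — Line W has the lower rate overall. The two comparisons disagree.

yes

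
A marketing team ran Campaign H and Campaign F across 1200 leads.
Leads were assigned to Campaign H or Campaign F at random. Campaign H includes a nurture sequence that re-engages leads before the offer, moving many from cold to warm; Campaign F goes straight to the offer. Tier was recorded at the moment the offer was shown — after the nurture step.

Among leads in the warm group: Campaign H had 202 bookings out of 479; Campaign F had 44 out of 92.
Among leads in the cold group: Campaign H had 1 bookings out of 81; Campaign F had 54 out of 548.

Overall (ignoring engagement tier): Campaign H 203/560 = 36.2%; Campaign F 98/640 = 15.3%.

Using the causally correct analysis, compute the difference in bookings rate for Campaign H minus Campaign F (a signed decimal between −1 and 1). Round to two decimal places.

+0.21

Engagement tier is recorded after the campaign and is itself shifted by it — it sits on the causal path from campaign to outcome. Conditioning on a mediator would strip out part of the effect we want; the pooled comparison gives the total causal effect.
The causal difference is the pooled difference: 0.362 − 0.153 = +0.209.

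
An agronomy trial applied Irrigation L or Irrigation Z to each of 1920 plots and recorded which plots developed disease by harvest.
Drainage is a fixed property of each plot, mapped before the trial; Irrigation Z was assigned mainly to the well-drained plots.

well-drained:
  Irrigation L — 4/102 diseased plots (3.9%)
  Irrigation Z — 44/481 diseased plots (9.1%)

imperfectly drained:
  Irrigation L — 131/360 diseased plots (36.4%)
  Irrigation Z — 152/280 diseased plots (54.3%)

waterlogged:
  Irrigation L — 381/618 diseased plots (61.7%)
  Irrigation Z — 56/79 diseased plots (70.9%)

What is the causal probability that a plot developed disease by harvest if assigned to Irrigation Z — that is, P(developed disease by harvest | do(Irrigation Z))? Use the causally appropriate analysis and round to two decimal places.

The stratified and pooled comparisons disagree (Irrigation L wins within each field drainage; Irrigation Z wins overall), so the answer turns on the causal role of field drainage.
Here field drainage is a common cause — it drives both which irrigation a case falls under and the outcome. The crude comparison mixes populations; the stratum-specific rates are the causally relevant ones.
Standardising Irrigation Z to the population field drainage mix: 0.304·44/481 + 0.333·152/280 + 0.363·56/79 = 0.466.

0.47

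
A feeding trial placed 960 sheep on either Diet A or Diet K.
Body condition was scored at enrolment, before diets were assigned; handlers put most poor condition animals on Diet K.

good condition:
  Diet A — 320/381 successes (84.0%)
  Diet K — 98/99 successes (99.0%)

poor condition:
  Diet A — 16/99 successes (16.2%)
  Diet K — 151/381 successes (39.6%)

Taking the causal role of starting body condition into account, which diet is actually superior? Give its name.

Diet K

Here starting body condition is a common cause — it drives both which diet a case falls under and the outcome. The crude comparison mixes populations; the stratum-specific rates are the causally relevant ones.
Within each level — good condition: 84.0% vs 99.0%; poor condition: 16.2% vs 39.6% — Diet K is higher every time.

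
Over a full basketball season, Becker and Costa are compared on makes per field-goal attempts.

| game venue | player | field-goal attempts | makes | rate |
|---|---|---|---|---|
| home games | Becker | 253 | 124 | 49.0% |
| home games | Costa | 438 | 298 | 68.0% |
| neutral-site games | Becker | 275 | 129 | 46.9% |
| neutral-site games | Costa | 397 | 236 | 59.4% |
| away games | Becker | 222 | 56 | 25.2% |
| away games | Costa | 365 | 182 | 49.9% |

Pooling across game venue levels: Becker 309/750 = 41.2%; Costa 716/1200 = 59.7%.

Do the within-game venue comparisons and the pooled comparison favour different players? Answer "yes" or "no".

Within each game venue level (home games 49.0% vs 68.0%; neutral-site games 46.9% vs 59.4%; away games 25.2% vs 49.9%), Costa has the higher rate every time. Pooled: 41.2% vs 59.7% — Costa has the higher rate overall. They agree.

no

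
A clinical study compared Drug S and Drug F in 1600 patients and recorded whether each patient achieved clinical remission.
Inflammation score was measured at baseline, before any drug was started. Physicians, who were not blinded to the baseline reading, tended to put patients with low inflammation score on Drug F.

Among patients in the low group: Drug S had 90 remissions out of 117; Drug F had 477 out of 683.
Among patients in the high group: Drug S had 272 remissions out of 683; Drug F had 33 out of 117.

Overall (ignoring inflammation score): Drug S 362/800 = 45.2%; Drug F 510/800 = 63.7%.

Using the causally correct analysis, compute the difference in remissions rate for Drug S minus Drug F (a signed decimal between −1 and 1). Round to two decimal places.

+0.09

Inflammation score satisfies the back-door criterion: it is not a descendant of the drug, and it blocks the spurious path from drug to outcome. Adjusting for it (i.e., using the within-inflammation score rates) gives the causal effect.
Adjusting over the population distribution of inflammation score: 0.500·(0.769−0.698) + 0.500·(0.398−0.282) = +0.094.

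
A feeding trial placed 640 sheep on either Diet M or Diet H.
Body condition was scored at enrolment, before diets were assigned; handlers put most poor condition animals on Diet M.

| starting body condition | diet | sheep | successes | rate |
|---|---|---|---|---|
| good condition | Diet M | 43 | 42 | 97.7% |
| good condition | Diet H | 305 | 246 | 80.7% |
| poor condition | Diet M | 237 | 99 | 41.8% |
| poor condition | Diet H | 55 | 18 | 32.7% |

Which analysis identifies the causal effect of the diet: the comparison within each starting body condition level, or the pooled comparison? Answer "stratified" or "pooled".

stratified

Within every starting body condition level Diet M has the higher rate, yet pooled Diet H does — Simpson's reversal.
Since starting body condition is a pre-existing factor (not a product of the diet) and it affects the outcome on its own, it is a confounder. The stratified rates, not the pooled rate, identify the causal effect.
Within each level — good condition: 97.7% vs 80.7%; poor condition: 41.8% vs 32.7% — Diet M is higher every time.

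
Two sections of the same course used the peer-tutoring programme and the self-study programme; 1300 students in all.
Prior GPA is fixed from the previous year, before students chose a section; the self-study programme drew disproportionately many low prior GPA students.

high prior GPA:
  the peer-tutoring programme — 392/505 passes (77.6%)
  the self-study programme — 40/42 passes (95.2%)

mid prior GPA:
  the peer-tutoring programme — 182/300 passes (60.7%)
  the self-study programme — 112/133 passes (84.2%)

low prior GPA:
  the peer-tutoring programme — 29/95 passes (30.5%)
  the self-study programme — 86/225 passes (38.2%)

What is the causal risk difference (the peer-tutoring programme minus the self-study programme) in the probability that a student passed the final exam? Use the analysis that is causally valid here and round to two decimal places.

the self-study programme is higher inside every prior GPA band stratum but the peer-tutoring programme is higher in aggregate. Whether to stratify depends on how prior GPA band relates to the teaching method.
Prior GPA band satisfies the back-door criterion: it is not a descendant of the teaching method, and it blocks the spurious path from teaching method to outcome. Adjusting for it (i.e., using the within-prior GPA band rates) gives the causal effect.
Adjusting over the population distribution of prior GPA band: 0.421·(0.776−0.952) + 0.333·(0.607−0.842) + 0.246·(0.305−0.382) = -0.171.

-0.17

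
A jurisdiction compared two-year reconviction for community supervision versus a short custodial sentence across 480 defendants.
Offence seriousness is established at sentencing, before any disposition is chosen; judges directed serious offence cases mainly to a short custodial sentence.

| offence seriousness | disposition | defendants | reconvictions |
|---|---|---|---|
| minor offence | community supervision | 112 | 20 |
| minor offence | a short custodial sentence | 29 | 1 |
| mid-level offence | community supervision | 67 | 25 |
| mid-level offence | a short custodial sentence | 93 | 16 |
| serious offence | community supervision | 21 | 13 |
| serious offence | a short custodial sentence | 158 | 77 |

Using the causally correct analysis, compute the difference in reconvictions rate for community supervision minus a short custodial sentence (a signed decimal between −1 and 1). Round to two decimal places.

+0.16

The offence seriousness-specific comparison favours a short custodial sentence throughout, but the pooled figures favour community supervision. The question is whether to condition on offence seriousness.
Nothing the disposition does changes offence seriousness; the imbalance is an allocation artefact. With offence seriousness also predicting the outcome, the pooled figure is confounded, and the within-stratum comparison is the causal one.
Adjusting over the population distribution of offence seriousness: 0.294·(0.179−0.034) + 0.333·(0.373−0.172) + 0.373·(0.619−0.487) = +0.158.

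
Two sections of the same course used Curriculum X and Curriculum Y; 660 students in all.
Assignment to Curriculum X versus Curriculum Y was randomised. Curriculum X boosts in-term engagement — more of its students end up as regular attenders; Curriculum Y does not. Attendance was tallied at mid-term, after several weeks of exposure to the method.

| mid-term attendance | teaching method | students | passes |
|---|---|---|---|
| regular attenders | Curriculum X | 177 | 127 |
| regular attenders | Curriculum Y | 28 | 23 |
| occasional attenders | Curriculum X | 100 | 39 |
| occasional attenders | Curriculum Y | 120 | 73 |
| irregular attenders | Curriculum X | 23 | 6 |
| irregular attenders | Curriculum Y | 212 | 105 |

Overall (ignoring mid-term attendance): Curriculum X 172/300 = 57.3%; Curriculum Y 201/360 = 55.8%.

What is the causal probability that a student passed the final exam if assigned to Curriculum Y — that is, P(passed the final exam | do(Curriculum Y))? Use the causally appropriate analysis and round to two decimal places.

0.56

The stratified and pooled comparisons disagree (Curriculum Y wins within each mid-term attendance; Curriculum X wins overall), so the answer turns on the causal role of mid-term attendance.
The distribution of mid-term attendance is itself part of what the teaching method does — it is an intermediate outcome. Holding it fixed would remove that part of the effect; the total effect is the pooled difference.
So P(outcome | do(Curriculum Y)) is just the pooled rate for Curriculum Y: 201/360 = 0.558.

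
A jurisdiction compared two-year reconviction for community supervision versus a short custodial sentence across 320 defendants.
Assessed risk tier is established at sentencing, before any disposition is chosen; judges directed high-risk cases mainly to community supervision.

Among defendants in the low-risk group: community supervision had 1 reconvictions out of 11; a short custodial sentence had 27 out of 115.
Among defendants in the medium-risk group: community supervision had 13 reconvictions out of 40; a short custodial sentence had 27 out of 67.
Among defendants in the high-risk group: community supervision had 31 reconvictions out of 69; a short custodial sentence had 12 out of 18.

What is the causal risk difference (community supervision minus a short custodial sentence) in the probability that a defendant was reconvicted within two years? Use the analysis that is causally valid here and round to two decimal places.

-0.14

The assessed risk tier-specific comparison favours community supervision throughout, but the pooled figures favour a short custodial sentence. The question is whether to condition on assessed risk tier.
Assessed risk tier is set before the disposition has any effect — it is not caused by the disposition — and it independently drives the outcome. That makes it a confounder, so the causal comparison is within assessed risk tier levels.
Adjusting over the population distribution of assessed risk tier: 0.394·(0.091−0.235) + 0.334·(0.325−0.403) + 0.272·(0.449−0.667) = -0.142.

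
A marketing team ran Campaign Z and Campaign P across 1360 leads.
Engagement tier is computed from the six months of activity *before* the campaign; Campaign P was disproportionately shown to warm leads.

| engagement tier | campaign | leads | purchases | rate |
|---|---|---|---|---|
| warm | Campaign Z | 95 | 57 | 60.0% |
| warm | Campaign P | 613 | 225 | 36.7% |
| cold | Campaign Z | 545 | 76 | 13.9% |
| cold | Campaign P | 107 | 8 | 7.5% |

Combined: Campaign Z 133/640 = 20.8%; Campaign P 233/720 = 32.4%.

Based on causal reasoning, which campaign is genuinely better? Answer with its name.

Nothing the campaign does changes engagement tier; the imbalance is an allocation artefact. With engagement tier also predicting the outcome, the pooled figure is confounded, and the within-stratum comparison is the causal one.
Within each level — warm: 60.0% vs 36.7%; cold: 13.9% vs 7.5% — Campaign Z is higher every time.

Campaign Z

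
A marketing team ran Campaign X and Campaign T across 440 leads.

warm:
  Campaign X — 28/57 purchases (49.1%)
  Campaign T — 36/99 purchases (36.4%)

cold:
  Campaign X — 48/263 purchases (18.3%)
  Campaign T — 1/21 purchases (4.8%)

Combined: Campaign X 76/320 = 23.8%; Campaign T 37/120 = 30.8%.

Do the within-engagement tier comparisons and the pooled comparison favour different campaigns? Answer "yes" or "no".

Within each engagement tier level (warm 49.1% vs 36.4%; cold 18.3% vs 4.8%), Campaign X has the higher rate every time. Pooled: 23.8% vs 30.8% — Campaign T has the higher rate overall. The two comparisons disagree.

yes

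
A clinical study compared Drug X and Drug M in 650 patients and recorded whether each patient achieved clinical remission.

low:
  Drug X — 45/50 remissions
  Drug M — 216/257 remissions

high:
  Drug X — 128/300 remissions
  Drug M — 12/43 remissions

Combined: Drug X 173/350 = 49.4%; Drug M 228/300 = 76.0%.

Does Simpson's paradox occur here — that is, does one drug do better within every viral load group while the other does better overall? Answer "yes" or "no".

yes

Within each viral load level (low 90.0% vs 84.0%; high 42.7% vs 27.9%), Drug X has the higher rate every time. Pooled: 49.4% vs 76.0% — Drug M has the higher rate overall. The two comparisons disagree.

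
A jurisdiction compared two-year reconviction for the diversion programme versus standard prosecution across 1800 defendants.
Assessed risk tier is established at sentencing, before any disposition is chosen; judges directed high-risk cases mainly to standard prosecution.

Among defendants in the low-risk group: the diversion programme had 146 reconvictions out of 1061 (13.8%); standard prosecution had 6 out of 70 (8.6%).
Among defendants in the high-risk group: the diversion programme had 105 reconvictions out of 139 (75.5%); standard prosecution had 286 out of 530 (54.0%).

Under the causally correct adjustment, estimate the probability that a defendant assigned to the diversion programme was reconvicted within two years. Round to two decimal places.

0.37

Within every assessed risk tier level standard prosecution has the lower rate, yet pooled the diversion programme does — Simpson's reversal.
Here assessed risk tier is a common cause — it drives both which disposition a case falls under and the outcome. The crude comparison mixes populations; the stratum-specific rates are the causally relevant ones.
Standardising the diversion programme to the population assessed risk tier mix: 0.628·146/1061 + 0.372·105/139 = 0.367.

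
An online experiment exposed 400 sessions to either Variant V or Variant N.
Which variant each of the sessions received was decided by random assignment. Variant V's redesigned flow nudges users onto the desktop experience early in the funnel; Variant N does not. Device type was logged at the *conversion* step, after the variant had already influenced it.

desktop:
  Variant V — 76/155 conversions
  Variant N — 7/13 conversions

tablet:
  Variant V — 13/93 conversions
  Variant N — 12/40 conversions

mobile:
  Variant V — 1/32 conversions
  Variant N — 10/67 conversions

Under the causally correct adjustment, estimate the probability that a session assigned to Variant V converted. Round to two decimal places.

Variant N is higher inside every device type stratum but Variant V is higher in aggregate. Whether to stratify depends on how device type relates to the variant.
Device type here is a post-treatment variable shaped by the variant; conditioning on it would introduce bias rather than remove it. The overall comparison is the causal one.
So P(outcome | do(Variant V)) is just the pooled rate for Variant V: 90/280 = 0.321.

0.32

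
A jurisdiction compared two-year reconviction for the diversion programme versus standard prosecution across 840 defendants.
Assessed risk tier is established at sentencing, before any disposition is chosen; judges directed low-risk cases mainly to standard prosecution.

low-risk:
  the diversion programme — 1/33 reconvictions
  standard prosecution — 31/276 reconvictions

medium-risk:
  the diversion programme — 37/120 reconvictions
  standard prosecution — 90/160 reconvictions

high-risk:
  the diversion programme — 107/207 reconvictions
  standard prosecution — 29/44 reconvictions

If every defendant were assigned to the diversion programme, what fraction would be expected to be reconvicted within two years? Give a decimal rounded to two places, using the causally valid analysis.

Here assessed risk tier is a common cause — it drives both which disposition a case falls under and the outcome. The crude comparison mixes populations; the stratum-specific rates are the causally relevant ones.
Standardising the diversion programme to the population assessed risk tier mix: 0.368·1/33 + 0.333·37/120 + 0.299·107/207 = 0.268.

0.27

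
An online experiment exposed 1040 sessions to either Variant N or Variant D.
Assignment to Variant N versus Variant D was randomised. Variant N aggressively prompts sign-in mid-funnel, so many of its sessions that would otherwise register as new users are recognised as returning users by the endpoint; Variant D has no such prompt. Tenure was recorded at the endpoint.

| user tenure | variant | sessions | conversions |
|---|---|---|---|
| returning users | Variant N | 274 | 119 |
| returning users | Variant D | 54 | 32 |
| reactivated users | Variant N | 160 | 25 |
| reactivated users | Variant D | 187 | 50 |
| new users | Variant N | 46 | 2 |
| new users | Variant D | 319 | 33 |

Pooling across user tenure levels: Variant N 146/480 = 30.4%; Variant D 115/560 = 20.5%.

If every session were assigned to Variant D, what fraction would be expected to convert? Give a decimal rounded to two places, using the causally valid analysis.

0.21

User tenure is downstream of the variant. One should not condition on a consequence of treatment, so the overall rates are the right comparison.
So P(outcome | do(Variant D)) is just the pooled rate for Variant D: 115/560 = 0.205.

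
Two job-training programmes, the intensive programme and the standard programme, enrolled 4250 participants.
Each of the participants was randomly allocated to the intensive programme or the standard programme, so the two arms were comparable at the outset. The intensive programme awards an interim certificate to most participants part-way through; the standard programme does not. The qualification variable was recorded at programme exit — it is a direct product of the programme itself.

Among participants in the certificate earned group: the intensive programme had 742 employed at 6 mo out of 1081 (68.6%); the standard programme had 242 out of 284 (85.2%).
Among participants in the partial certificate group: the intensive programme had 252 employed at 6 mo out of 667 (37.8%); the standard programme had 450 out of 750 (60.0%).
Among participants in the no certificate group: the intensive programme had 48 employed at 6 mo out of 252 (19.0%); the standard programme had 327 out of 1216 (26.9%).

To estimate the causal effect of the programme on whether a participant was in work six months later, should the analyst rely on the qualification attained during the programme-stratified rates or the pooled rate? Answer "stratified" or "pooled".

pooled

Qualification attained during the programme lies on the pathway programme → qualification attained during the programme → outcome, so adjusting for it blocks the indirect effect. For the total causal effect of programme, use the unadjusted pooled rates.
Pooled: the intensive programme 52.1% vs the standard programme 45.3%; the intensive programme is higher overall.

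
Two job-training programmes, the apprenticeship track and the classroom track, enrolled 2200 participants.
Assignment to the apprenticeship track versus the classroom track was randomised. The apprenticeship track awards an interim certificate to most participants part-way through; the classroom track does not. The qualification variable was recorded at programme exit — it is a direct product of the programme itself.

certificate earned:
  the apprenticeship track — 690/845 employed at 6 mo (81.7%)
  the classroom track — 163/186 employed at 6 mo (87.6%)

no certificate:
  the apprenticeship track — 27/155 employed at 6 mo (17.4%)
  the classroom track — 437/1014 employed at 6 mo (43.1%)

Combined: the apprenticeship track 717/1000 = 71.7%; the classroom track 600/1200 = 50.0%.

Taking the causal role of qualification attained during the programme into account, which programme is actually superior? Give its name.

Because the programme influences qualification attained during the programme, qualification attained during the programme is a post-treatment mediator, not a confounder. Stratifying on it would bias the estimate; the causal effect is the crude pooled difference.
Pooled: the apprenticeship track 71.7% vs the classroom track 50.0%; the apprenticeship track is higher overall.

the apprenticeship track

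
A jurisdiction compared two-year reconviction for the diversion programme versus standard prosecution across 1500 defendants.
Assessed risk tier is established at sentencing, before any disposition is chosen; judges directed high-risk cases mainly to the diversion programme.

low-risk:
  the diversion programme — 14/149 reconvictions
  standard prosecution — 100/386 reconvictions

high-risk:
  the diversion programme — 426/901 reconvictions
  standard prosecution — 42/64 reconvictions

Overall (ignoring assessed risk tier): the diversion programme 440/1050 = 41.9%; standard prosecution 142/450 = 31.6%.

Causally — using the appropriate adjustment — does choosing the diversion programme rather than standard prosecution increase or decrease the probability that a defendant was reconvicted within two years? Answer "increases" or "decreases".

Here assessed risk tier is a common cause — it drives both which disposition a case falls under and the outcome. The crude comparison mixes populations; the stratum-specific rates are the causally relevant ones.
Within each level — low-risk: 9.4% vs 25.9%; high-risk: 47.3% vs 65.6% — the diversion programme is lower every time.

decreases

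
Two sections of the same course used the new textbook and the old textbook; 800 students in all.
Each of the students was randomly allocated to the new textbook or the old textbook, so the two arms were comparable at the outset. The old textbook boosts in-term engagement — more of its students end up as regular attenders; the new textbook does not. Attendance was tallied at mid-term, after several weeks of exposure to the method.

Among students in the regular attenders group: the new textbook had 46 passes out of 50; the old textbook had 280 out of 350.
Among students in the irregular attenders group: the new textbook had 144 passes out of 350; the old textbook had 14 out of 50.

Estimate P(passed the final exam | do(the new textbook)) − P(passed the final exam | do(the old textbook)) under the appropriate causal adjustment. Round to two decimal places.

Mid-term attendance here is a post-treatment variable shaped by the teaching method; conditioning on it would introduce bias rather than remove it. The overall comparison is the causal one.
The causal difference is the pooled difference: 0.475 − 0.735 = -0.260.

-0.26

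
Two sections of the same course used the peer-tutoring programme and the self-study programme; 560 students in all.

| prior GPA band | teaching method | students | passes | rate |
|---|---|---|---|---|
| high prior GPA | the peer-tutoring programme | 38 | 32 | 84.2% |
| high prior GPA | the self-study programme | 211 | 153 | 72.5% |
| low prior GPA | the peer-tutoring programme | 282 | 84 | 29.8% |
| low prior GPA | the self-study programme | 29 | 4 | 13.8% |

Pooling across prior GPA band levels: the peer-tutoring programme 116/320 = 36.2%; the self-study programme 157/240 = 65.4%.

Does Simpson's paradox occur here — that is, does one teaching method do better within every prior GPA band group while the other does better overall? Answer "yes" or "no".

Within each prior GPA band level (high prior GPA 84.2% vs 72.5%; low prior GPA 29.8% vs 13.8%), the peer-tutoring programme has the higher rate every time. Pooled: 36.2% vs 65.4% — the self-study programme has the higher rate overall. The two comparisons disagree.

yes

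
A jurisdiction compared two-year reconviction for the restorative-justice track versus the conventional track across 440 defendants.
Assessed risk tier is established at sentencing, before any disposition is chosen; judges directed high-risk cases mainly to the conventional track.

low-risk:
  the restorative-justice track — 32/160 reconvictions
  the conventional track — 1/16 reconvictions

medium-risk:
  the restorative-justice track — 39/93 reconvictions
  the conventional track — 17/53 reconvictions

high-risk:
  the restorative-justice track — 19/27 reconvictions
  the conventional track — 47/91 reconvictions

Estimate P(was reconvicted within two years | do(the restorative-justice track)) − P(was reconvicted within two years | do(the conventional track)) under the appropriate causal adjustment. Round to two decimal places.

The stratified and pooled comparisons disagree (the conventional track wins within each assessed risk tier; the restorative-justice track wins overall), so the answer turns on the causal role of assessed risk tier.
Assessed risk tier is set before the disposition has any effect — it is not caused by the disposition — and it independently drives the outcome. That makes it a confounder, so the causal comparison is within assessed risk tier levels.
Adjusting over the population distribution of assessed risk tier: 0.400·(0.200−0.062) + 0.332·(0.419−0.321) + 0.268·(0.704−0.516) = +0.138.

+0.14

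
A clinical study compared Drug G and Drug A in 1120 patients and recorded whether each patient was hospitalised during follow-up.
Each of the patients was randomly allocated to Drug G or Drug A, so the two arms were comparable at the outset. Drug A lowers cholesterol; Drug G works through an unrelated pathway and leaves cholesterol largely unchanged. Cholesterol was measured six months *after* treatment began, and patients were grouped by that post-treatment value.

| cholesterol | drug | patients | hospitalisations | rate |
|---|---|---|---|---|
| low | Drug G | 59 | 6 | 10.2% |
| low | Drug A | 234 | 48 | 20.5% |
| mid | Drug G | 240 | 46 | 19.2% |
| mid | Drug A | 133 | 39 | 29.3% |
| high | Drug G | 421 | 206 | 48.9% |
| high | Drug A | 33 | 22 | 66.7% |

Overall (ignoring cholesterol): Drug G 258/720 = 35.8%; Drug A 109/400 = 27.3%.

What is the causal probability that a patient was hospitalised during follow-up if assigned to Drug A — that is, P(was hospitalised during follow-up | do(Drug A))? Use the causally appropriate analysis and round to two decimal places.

Cholesterol is downstream of the drug. One should not condition on a consequence of treatment, so the overall rates are the right comparison.
So P(outcome | do(Drug A)) is just the pooled rate for Drug A: 109/400 = 0.273.

0.27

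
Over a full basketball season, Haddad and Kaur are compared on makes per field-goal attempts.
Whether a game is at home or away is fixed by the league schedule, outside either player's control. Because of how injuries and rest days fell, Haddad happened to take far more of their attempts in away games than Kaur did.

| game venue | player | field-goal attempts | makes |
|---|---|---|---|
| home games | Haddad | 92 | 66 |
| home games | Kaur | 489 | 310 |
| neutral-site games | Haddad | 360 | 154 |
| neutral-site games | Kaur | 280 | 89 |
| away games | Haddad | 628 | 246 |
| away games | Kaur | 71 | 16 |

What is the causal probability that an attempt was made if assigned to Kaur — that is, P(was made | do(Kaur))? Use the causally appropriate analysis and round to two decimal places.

0.38

Haddad is higher inside every game venue stratum but Kaur is higher in aggregate. Whether to stratify depends on how game venue relates to the player.
Since game venue is a pre-existing factor (not a product of the player) and it affects the outcome on its own, it is a confounder. The stratified rates, not the pooled rate, identify the causal effect.
Standardising Kaur to the population game venue mix: 0.303·310/489 + 0.333·89/280 + 0.364·16/71 = 0.380.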